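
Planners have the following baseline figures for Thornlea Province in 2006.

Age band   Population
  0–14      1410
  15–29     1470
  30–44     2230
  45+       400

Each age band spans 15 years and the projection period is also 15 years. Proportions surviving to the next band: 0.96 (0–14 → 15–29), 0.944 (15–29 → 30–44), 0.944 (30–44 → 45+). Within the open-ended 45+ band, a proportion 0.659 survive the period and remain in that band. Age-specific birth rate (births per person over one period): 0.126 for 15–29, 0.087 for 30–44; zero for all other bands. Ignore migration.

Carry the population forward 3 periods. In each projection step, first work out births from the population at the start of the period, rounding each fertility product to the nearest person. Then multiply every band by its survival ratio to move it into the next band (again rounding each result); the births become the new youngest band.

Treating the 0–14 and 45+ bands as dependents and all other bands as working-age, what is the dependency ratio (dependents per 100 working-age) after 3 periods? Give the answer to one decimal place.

521.6

After projecting period 1:
Births: 1470 × 0.126 = 185, 2230 × 0.087 = 194 — total 379
15–29: 1410 × 0.96 = 1354
30–44: 1470 × 0.944 = 1388
45+: 2230 × 0.944 + 400 × 0.659 = 2105 + 264 = 2369
Giving 379 / 1354 / 1388 / 2369.
After projecting period 2:
Births: 1354 × 0.126 = 171, 1388 × 0.087 = 121 — total 292
15–29: 379 × 0.96 = 364
30–44: 1354 × 0.944 = 1278
45+: 1388 × 0.944 + 2369 × 0.659 = 1310 + 1561 = 2871
Giving 292 / 364 / 1278 / 2871.
After projecting period 3:
Births: 364 × 0.126 = 46, 1278 × 0.087 = 111 — total 157
15–29: 292 × 0.96 = 280
30–44: 364 × 0.944 = 344
45+: 1278 × 0.944 + 2871 × 0.659 = 1206 + 1892 = 3098
Giving 157 / 280 / 344 / 3098.
Dependents (band 0–14 + band 45+) = 157 + 3098 = 3255; working-age = 624; ratio = 3255/624 × 100 = 521.6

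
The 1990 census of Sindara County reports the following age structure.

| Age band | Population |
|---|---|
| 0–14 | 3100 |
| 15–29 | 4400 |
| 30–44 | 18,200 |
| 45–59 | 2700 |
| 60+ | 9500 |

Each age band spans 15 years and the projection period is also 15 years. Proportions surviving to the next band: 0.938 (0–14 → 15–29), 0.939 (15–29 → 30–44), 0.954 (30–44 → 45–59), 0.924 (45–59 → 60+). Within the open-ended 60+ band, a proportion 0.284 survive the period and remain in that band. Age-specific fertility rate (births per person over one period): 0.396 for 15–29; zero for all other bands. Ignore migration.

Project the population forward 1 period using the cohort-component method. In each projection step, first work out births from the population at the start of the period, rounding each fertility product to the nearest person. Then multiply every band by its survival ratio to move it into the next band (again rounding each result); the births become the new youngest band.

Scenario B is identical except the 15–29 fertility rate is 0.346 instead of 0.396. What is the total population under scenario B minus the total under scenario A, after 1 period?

-220

(Groups numbered youngest = 1 to oldest = 5.)
[period 1]
Births: 4400 × 0.396 = 1742
Group 2: 3100 × 0.938 = 2908
Group 3: 4400 × 0.939 = 4132
Group 4: 18200 × 0.954 = 17363
Group 5: 2700 × 0.924 + 9500 × 0.284 = 2495 + 2698 = 5193
Giving 1742 / 2908 / 4132 / 17363 / 5193.
Scenario A total after 1 period: 31338
Scenario B projection —
[period 1]
Births: 4400 × 0.346 = 1522
Group 2: 3100 × 0.938 = 2908
Group 3: 4400 × 0.939 = 4132
Group 4: 18200 × 0.954 = 17363
Group 5: 2700 × 0.924 + 9500 × 0.284 = 2495 + 2698 = 5193
Giving 1522 / 2908 / 4132 / 17363 / 5193.
Scenario B total after 1 period: 31118
Difference B − A = 31118 − 31338 = -220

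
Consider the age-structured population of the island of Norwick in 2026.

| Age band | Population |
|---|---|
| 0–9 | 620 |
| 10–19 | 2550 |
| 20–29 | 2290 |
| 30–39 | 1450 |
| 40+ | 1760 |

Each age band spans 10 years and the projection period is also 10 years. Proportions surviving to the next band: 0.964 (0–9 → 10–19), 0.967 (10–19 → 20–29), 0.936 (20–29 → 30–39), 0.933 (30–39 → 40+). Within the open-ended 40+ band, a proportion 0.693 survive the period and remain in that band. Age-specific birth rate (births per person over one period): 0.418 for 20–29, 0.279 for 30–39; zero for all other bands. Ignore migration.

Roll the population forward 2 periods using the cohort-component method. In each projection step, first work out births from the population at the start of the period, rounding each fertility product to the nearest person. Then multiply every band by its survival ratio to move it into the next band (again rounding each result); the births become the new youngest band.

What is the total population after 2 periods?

9610

Call the groups 1 to 5, youngest first.
— Period 1 —
Births: 2290 * 0.418 = 957 ; 1450 * 0.279 = 405 → total 1362
Group 2: 620 * 0.964 = 598
Group 3: 2550 * 0.967 = 2466
Group 4: 2290 * 0.936 = 2143
Group 5: 1450 * 0.933 + 1760 * 0.693 = 1353 + 1220 = 2573
Giving 1362 / 598 / 2466 / 2143 / 2573.
— Period 2 —
Births: 2466 * 0.418 = 1031 ; 2143 * 0.279 = 598 → total 1629
Group 2: 1362 * 0.964 = 1313
Group 3: 598 * 0.967 = 578
Group 4: 2466 * 0.936 = 2308
Group 5: 2143 * 0.933 + 2573 * 0.693 = 1999 + 1783 = 3782
Giving 1629 / 1313 / 578 / 2308 / 3782.
Total after period 2: 1629 + 1313 + 578 + 2308 + 3782 = 9610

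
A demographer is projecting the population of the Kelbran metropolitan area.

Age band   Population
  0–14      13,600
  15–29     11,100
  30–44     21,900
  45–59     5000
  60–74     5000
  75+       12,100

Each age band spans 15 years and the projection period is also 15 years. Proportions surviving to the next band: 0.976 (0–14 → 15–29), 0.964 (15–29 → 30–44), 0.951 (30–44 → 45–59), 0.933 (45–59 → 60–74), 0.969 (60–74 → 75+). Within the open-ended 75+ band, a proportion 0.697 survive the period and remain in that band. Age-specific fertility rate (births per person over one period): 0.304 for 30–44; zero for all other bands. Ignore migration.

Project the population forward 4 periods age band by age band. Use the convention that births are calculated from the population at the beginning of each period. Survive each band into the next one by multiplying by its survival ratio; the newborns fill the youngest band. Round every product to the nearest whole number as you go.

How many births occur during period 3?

Period 1:
Births: 21900 × 0.304 = 6658
15–29: 13600 × 0.976 = 13274
30–44: 11100 × 0.964 = 10700
45–59: 21900 × 0.951 = 20827
60–74: 5000 × 0.933 = 4665
75+: 5000 × 0.969 + 12100 × 0.697 = 4845 + 8434 = 13279
Giving 6658 / 13274 / 10700 / 20827 / 4665 / 13279.
Period 2:
Births: 10700 × 0.304 = 3253
15–29: 6658 × 0.976 = 6498
30–44: 13274 × 0.964 = 12796
45–59: 10700 × 0.951 = 10176
60–74: 20827 × 0.933 = 19432
75+: 4665 × 0.969 + 13279 × 0.697 = 4520 + 9255 = 13775
Giving 3253 / 6498 / 12796 / 10176 / 19432 / 13775.
Period 3:
Births: 12796 × 0.304 = 3890
15–29: 3253 × 0.976 = 3175
30–44: 6498 × 0.964 = 6264
45–59: 12796 × 0.951 = 12169
60–74: 10176 × 0.933 = 9494
75+: 19432 × 0.969 + 13775 × 0.697 = 18830 + 9601 = 28431
Giving 3890 / 3175 / 6264 / 12169 / 9494 / 28431.

3890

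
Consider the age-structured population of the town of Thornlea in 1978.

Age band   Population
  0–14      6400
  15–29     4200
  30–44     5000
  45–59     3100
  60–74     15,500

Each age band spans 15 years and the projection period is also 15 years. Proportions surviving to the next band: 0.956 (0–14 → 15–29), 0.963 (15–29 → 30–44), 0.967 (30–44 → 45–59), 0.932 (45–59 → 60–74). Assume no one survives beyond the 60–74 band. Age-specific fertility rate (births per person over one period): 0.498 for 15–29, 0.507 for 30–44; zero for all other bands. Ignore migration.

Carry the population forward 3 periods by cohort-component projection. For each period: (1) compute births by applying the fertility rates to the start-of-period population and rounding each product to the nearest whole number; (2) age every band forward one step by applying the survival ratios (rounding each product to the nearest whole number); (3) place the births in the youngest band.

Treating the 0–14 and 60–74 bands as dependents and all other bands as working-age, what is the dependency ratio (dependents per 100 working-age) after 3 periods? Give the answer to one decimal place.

59.6

[period 1]
Births: 4200 × 0.498 = 2092 ; 5000 × 0.507 = 2535 → total 4627
15–29: 6400 × 0.956 = 6118
30–44: 4200 × 0.963 = 4045
45–59: 5000 × 0.967 = 4835
60–74: 3100 × 0.932 = 2889
Population now: 0–14=4627, 15–29=6118, 30–44=4045, 45–59=4835, 60–74=2889
[period 2]
Births: 6118 × 0.498 = 3047 ; 4045 × 0.507 = 2051 → total 5098
15–29: 4627 × 0.956 = 4423
30–44: 6118 × 0.963 = 5892
45–59: 4045 × 0.967 = 3912
60–74: 4835 × 0.932 = 4506
Population now: 0–14=5098, 15–29=4423, 30–44=5892, 45–59=3912, 60–74=4506
[period 3]
Births: 4423 × 0.498 = 2203 ; 5892 × 0.507 = 2987 → total 5190
15–29: 5098 × 0.956 = 4874
30–44: 4423 × 0.963 = 4259
45–59: 5892 × 0.967 = 5698
60–74: 3912 × 0.932 = 3646
Population now: 0–14=5190, 15–29=4874, 30–44=4259, 45–59=5698, 60–74=3646
Dependents (band 0–14 + band 60–74) = 5190 + 3646 = 8836; working-age = 14831; ratio = 8836/14831 × 100 = 59.6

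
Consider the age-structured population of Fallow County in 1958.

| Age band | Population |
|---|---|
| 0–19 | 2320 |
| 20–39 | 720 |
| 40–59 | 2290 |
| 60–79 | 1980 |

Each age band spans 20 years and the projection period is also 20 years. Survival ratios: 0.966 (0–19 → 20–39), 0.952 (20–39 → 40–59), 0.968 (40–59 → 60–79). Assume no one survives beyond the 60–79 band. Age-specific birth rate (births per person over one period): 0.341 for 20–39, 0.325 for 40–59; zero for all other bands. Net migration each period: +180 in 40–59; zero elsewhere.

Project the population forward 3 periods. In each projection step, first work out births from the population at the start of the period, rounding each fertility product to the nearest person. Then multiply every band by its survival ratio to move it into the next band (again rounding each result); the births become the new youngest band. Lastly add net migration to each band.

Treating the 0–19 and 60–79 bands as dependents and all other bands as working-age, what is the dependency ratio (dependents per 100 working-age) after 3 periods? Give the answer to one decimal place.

158.0

— Period 1 —
Births: 720 × 0.341 = 246 ; 2290 × 0.325 = 744 — total 990
20–39: 2320 × 0.966 = 2241
40–59: 720 × 0.952 = 685
60–79: 2290 × 0.968 = 2217
Net migration: 40–59 + 180 → 865
Giving 990 / 2241 / 865 / 2217.
— Period 2 —
Births: 2241 × 0.341 = 764 ; 865 × 0.325 = 281 — total 1045
20–39: 990 × 0.966 = 956
40–59: 2241 × 0.952 = 2133
60–79: 865 × 0.968 = 837
Net migration: 40–59 + 180 → 2313
Giving 1045 / 956 / 2313 / 837.
— Period 3 —
Births: 956 × 0.341 = 326 ; 2313 × 0.325 = 752 — total 1078
20–39: 1045 × 0.966 = 1009
40–59: 956 × 0.952 = 910
60–79: 2313 × 0.968 = 2239
Net migration: 40–59 + 180 → 1090
Giving 1078 / 1009 / 1090 / 2239.
Dependents (band 0–19 + band 60–79) = 1078 + 2239 = 3317; working-age = 2099; ratio = 3317/2099 × 100 = 158.0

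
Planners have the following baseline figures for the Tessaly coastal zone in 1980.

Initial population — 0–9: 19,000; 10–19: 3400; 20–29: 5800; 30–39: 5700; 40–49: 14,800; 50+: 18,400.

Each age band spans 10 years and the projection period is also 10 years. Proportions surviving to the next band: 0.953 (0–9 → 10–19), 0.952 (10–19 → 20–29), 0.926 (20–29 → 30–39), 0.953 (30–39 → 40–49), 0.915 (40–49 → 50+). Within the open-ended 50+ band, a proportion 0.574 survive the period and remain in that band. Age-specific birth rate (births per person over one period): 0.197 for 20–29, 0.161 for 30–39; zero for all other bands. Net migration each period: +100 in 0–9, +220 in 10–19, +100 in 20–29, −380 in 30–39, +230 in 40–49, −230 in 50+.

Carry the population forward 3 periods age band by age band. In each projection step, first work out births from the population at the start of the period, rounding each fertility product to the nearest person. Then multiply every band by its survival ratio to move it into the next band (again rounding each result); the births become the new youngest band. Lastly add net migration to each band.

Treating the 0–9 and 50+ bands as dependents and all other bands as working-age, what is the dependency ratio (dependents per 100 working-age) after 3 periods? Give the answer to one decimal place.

[period 1]
Births: 5800 × 0.197 = 1143, 5700 × 0.161 = 918 ⇒ total 2061
10–19: 19000 × 0.953 = 18107
20–29: 3400 × 0.952 = 3237
30–39: 5800 × 0.926 = 5371
40–49: 5700 × 0.953 = 5432
50+: 14800 × 0.915 + 18400 × 0.574 = 13542 + 10562 = 24104
Net migration: 0–9 + 100 → 2161; 10–19 + 220 → 18327; 20–29 + 100 → 3337; 30–39 − 380 → 4991; 40–49 + 230 → 5662; 50+ − 230 → 23874
End of period: [2161, 18327, 3337, 4991, 5662, 23874]
[period 2]
Births: 3337 × 0.197 = 657, 4991 × 0.161 = 804 ⇒ total 1461
10–19: 2161 × 0.953 = 2059
20–29: 18327 × 0.952 = 17447
30–39: 3337 × 0.926 = 3090
40–49: 4991 × 0.953 = 4756
50+: 5662 × 0.915 + 23874 × 0.574 = 5181 + 13704 = 18885
Net migration: 0–9 + 100 → 1561; 10–19 + 220 → 2279; 20–29 + 100 → 17547; 30–39 − 380 → 2710; 40–49 + 230 → 4986; 50+ − 230 → 18655
End of period: [1561, 2279, 17547, 2710, 4986, 18655]
[period 3]
Births: 17547 × 0.197 = 3457, 2710 × 0.161 = 436 ⇒ total 3893
10–19: 1561 × 0.953 = 1488
20–29: 2279 × 0.952 = 2170
30–39: 17547 × 0.926 = 16249
40–49: 2710 × 0.953 = 2583
50+: 4986 × 0.915 + 18655 × 0.574 = 4562 + 10708 = 15270
Net migration: 0–9 + 100 → 3993; 10–19 + 220 → 1708; 20–29 + 100 → 2270; 30–39 − 380 → 15869; 40–49 + 230 → 2813; 50+ − 230 → 15040
End of period: [3993, 1708, 2270, 15869, 2813, 15040]
Dependents (band 0–9 + band 50+) = 3993 + 15040 = 19033; working-age = 22660; ratio = 19033/22660 × 100 = 84.0

84.0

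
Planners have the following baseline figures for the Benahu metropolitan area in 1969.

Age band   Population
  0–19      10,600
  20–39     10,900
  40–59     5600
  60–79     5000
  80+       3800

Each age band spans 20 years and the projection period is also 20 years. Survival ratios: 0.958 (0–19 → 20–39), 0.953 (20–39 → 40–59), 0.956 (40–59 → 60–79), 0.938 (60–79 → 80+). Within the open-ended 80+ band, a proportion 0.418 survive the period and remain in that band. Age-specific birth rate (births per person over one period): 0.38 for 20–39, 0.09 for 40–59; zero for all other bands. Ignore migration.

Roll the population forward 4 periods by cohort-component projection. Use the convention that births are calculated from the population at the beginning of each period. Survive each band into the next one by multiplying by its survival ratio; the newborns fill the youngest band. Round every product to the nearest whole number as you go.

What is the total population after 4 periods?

26921

After projecting period 1:
Births: 10900 × 0.38 = 4142 ; 5600 × 0.09 = 504 → 4646
20–39: 10600 × 0.958 = 10155
40–59: 10900 × 0.953 = 10388
60–79: 5600 × 0.956 = 5354
80+: 5000 × 0.938 + 3800 × 0.418 = 4690 + 1588 = 6278
Giving 4646 / 10155 / 10388 / 5354 / 6278.
After projecting period 2:
Births: 10155 × 0.38 = 3859 ; 10388 × 0.09 = 935 → 4794
20–39: 4646 × 0.958 = 4451
40–59: 10155 × 0.953 = 9678
60–79: 10388 × 0.956 = 9931
80+: 5354 × 0.938 + 6278 × 0.418 = 5022 + 2624 = 7646
Giving 4794 / 4451 / 9678 / 9931 / 7646.
After projecting period 3:
Births: 4451 × 0.38 = 1691 ; 9678 × 0.09 = 871 → 2562
20–39: 4794 × 0.958 = 4593
40–59: 4451 × 0.953 = 4242
60–79: 9678 × 0.956 = 9252
80+: 9931 × 0.938 + 7646 × 0.418 = 9315 + 3196 = 12511
Giving 2562 / 4593 / 4242 / 9252 / 12511.
After projecting period 4:
Births: 4593 × 0.38 = 1745 ; 4242 × 0.09 = 382 → 2127
20–39: 2562 × 0.958 = 2454
40–59: 4593 × 0.953 = 4377
60–79: 4242 × 0.956 = 4055
80+: 9252 × 0.938 + 12511 × 0.418 = 8678 + 5230 = 13908
Giving 2127 / 2454 / 4377 / 4055 / 13908.
Total after period 4: 2127 + 2454 + 4377 + 4055 + 13908 = 26921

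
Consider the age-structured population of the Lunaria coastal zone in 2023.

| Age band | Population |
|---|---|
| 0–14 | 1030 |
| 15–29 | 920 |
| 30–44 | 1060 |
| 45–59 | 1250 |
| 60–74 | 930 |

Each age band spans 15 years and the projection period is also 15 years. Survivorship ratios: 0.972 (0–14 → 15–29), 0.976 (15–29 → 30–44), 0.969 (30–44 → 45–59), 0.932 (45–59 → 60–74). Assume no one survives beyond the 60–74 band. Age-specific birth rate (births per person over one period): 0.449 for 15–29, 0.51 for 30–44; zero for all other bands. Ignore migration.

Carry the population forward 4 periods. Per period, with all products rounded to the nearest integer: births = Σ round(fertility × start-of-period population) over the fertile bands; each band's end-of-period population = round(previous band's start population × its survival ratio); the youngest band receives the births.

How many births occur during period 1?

954

Period 1.
Births: 920 × 0.449 = 413 ; 1060 × 0.51 = 541 — total 954
15–29: 1030 × 0.972 = 1001
30–44: 920 × 0.976 = 898
45–59: 1060 × 0.969 = 1027
60–74: 1250 × 0.932 = 1165
End of period: [954, 1001, 898, 1027, 1165]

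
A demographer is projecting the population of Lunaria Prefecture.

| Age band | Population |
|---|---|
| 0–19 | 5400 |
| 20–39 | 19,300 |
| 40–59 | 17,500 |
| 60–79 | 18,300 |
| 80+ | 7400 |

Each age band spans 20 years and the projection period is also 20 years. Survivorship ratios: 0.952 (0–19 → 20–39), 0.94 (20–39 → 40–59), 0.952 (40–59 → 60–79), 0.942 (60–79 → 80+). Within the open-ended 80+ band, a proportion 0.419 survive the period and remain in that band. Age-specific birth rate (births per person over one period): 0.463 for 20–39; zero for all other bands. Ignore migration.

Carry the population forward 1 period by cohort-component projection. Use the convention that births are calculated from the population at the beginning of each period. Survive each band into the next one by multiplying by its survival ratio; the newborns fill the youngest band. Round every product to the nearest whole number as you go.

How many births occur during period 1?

8936

Let group 1 be 0–19 through group 5 = 80+.
Period 1:
Births: 19300 * 0.463 = 8936
Group 2: 5400 * 0.952 = 5141
Group 3: 19300 * 0.94 = 18142
Group 4: 17500 * 0.952 = 16660
Group 5: 18300 * 0.942 + 7400 * 0.419 = 17239 + 3101 = 20340
→ [8936, 5141, 18142, 16660, 20340]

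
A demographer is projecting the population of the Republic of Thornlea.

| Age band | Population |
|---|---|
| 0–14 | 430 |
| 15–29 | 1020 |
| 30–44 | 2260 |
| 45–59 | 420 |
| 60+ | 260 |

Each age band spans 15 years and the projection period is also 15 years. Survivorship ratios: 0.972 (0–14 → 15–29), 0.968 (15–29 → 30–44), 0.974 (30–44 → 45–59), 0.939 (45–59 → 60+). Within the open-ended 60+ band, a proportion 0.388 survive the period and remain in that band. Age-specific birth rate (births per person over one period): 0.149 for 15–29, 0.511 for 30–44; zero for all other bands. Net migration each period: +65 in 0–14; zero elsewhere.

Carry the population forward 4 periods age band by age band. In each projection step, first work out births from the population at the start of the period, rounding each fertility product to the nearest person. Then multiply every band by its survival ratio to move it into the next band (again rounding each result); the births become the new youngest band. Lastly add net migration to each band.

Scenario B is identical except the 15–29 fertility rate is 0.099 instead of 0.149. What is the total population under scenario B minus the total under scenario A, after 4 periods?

-192

Period 1:
Births: 1020 * 0.149 = 152 ; 2260 * 0.511 = 1155 ⇒ total 1307
15–29: 430 * 0.972 = 418
30–44: 1020 * 0.968 = 987
45–59: 2260 * 0.974 = 2201
60+: 420 * 0.939 + 260 * 0.388 = 394 + 101 = 495
Net migration: 0–14 + 65 → 1372
Population now: 0–14=1372, 15–29=418, 30–44=987, 45–59=2201, 60+=495
Period 2:
Births: 418 * 0.149 = 62 ; 987 * 0.511 = 504 ⇒ total 566
15–29: 1372 * 0.972 = 1334
30–44: 418 * 0.968 = 405
45–59: 987 * 0.974 = 961
60+: 2201 * 0.939 + 495 * 0.388 = 2067 + 192 = 2259
Net migration: 0–14 + 65 → 631
Population now: 0–14=631, 15–29=1334, 30–44=405, 45–59=961, 60+=2259
Period 3:
Births: 1334 * 0.149 = 199 ; 405 * 0.511 = 207 ⇒ total 406
15–29: 631 * 0.972 = 613
30–44: 1334 * 0.968 = 1291
45–59: 405 * 0.974 = 394
60+: 961 * 0.939 + 2259 * 0.388 = 902 + 876 = 1778
Net migration: 0–14 + 65 → 471
Population now: 0–14=471, 15–29=613, 30–44=1291, 45–59=394, 60+=1778
Period 4:
Births: 613 * 0.149 = 91 ; 1291 * 0.511 = 660 ⇒ total 751
15–29: 471 * 0.972 = 458
30–44: 613 * 0.968 = 593
45–59: 1291 * 0.974 = 1257
60+: 394 * 0.939 + 1778 * 0.388 = 370 + 690 = 1060
Net migration: 0–14 + 65 → 816
Population now: 0–14=816, 15–29=458, 30–44=593, 45–59=1257, 60+=1060
Scenario A total after 4 periods: 4184
Scenario B projection —
Period 1:
Births: 1020 * 0.099 = 101 ; 2260 * 0.511 = 1155 ⇒ total 1256
15–29: 430 * 0.972 = 418
30–44: 1020 * 0.968 = 987
45–59: 2260 * 0.974 = 2201
60+: 420 * 0.939 + 260 * 0.388 = 394 + 101 = 495
Net migration: 0–14 + 65 → 1321
Population now: 0–14=1321, 15–29=418, 30–44=987, 45–59=2201, 60+=495
Period 2:
Births: 418 * 0.099 = 41 ; 987 * 0.511 = 504 ⇒ total 545
15–29: 1321 * 0.972 = 1284
30–44: 418 * 0.968 = 405
45–59: 987 * 0.974 = 961
60+: 2201 * 0.939 + 495 * 0.388 = 2067 + 192 = 2259
Net migration: 0–14 + 65 → 610
Population now: 0–14=610, 15–29=1284, 30–44=405, 45–59=961, 60+=2259
Period 3:
Births: 1284 * 0.099 = 127 ; 405 * 0.511 = 207 ⇒ total 334
15–29: 610 * 0.972 = 593
30–44: 1284 * 0.968 = 1243
45–59: 405 * 0.974 = 394
60+: 961 * 0.939 + 2259 * 0.388 = 902 + 876 = 1778
Net migration: 0–14 + 65 → 399
Population now: 0–14=399, 15–29=593, 30–44=1243, 45–59=394, 60+=1778
Period 4:
Births: 593 * 0.099 = 59 ; 1243 * 0.511 = 635 ⇒ total 694
15–29: 399 * 0.972 = 388
30–44: 593 * 0.968 = 574
45–59: 1243 * 0.974 = 1211
60+: 394 * 0.939 + 1778 * 0.388 = 370 + 690 = 1060
Net migration: 0–14 + 65 → 759
Population now: 0–14=759, 15–29=388, 30–44=574, 45–59=1211, 60+=1060
Scenario B total after 4 periods: 3992
Difference B − A = 3992 − 4184 = -192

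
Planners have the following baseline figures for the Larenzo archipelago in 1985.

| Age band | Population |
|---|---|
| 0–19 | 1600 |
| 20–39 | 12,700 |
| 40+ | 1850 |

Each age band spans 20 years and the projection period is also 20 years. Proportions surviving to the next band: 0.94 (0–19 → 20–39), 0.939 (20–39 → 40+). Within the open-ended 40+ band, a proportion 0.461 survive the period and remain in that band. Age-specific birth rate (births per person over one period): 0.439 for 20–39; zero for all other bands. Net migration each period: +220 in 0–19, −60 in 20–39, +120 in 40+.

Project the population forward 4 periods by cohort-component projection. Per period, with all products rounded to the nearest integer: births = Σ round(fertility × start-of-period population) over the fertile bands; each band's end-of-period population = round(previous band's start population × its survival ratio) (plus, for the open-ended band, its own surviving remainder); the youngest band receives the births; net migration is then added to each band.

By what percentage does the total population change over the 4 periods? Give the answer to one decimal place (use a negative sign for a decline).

-52.3

After projecting period 1:
Births: 12700 × 0.439 = 5575
20–39: 1600 × 0.94 = 1504
40+: 12700 × 0.939 + 1850 × 0.461 = 11925 + 853 = 12778
Net migration: 0–19 + 220 → 5795; 20–39 − 60 → 1444; 40+ + 120 → 12898
Population now: 0–19=5795, 20–39=1444, 40+=12898
After projecting period 2:
Births: 1444 × 0.439 = 634
20–39: 5795 × 0.94 = 5447
40+: 1444 × 0.939 + 12898 × 0.461 = 1356 + 5946 = 7302
Net migration: 0–19 + 220 → 854; 20–39 − 60 → 5387; 40+ + 120 → 7422
Population now: 0–19=854, 20–39=5387, 40+=7422
After projecting period 3:
Births: 5387 × 0.439 = 2365
20–39: 854 × 0.94 = 803
40+: 5387 × 0.939 + 7422 × 0.461 = 5058 + 3422 = 8480
Net migration: 0–19 + 220 → 2585; 20–39 − 60 → 743; 40+ + 120 → 8600
Population now: 0–19=2585, 20–39=743, 40+=8600
After projecting period 4:
Births: 743 × 0.439 = 326
20–39: 2585 × 0.94 = 2430
40+: 743 × 0.939 + 8600 × 0.461 = 698 + 3965 = 4663
Net migration: 0–19 + 220 → 546; 20–39 − 60 → 2370; 40+ + 120 → 4783
Population now: 0–19=546, 20–39=2370, 40+=4783
Total: 16150 → 7699; change = -8451; percentage change = -52.3%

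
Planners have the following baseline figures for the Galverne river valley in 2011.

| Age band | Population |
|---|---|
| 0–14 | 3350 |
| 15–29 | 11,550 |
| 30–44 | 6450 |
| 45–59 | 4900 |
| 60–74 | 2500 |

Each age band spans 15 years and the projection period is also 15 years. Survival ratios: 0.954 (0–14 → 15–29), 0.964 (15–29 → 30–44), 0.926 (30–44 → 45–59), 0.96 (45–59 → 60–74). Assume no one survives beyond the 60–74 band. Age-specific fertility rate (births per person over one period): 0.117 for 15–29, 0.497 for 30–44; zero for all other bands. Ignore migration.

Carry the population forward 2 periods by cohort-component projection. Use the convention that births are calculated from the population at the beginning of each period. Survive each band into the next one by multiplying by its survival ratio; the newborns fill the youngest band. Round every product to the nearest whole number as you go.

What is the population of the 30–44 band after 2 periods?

3081

Numbering the bands 1..5 from youngest to oldest:
[period 1]
Births: 11550 × 0.117 = 1351 ; 6450 × 0.497 = 3206 — total 4557
Band 2: 3350 × 0.954 = 3196
Band 3: 11550 × 0.964 = 11134
Band 4: 6450 × 0.926 = 5973
Band 5: 4900 × 0.96 = 4704
Population now: 0–14=4557, 15–29=3196, 30–44=11134, 45–59=5973, 60–74=4704
[period 2]
Births: 3196 × 0.117 = 374 ; 11134 × 0.497 = 5534 — total 5908
Band 2: 4557 × 0.954 = 4347
Band 3: 3196 × 0.964 = 3081
Band 4: 11134 × 0.926 = 10310
Band 5: 5973 × 0.96 = 5734
Population now: 0–14=5908, 15–29=4347, 30–44=3081, 45–59=10310, 60–74=5734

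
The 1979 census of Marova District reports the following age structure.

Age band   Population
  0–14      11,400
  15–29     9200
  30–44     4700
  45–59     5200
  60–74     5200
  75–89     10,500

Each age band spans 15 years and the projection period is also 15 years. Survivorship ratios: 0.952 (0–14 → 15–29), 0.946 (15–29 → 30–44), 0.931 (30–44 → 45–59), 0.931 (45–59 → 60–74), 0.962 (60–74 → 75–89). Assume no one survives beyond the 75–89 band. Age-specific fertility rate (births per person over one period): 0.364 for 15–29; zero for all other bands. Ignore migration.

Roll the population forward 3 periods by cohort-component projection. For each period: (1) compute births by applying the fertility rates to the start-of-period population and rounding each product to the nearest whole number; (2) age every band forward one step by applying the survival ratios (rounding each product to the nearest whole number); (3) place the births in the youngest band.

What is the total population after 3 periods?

After projecting period 1:
Births: 9200 * 0.364 = 3349
15–29: 11400 * 0.952 = 10853
30–44: 9200 * 0.946 = 8703
45–59: 4700 * 0.931 = 4376
60–74: 5200 * 0.931 = 4841
75–89: 5200 * 0.962 = 5002
Giving 3349 / 10853 / 8703 / 4376 / 4841 / 5002.
After projecting period 2:
Births: 10853 * 0.364 = 3950
15–29: 3349 * 0.952 = 3188
30–44: 10853 * 0.946 = 10267
45–59: 8703 * 0.931 = 8102
60–74: 4376 * 0.931 = 4074
75–89: 4841 * 0.962 = 4657
Giving 3950 / 3188 / 10267 / 8102 / 4074 / 4657.
After projecting period 3:
Births: 3188 * 0.364 = 1160
15–29: 3950 * 0.952 = 3760
30–44: 3188 * 0.946 = 3016
45–59: 10267 * 0.931 = 9559
60–74: 8102 * 0.931 = 7543
75–89: 4074 * 0.962 = 3919
Giving 1160 / 3760 / 3016 / 9559 / 7543 / 3919.
Total after period 3: 1160 + 3760 + 3016 + 9559 + 7543 + 3919 = 28957

28957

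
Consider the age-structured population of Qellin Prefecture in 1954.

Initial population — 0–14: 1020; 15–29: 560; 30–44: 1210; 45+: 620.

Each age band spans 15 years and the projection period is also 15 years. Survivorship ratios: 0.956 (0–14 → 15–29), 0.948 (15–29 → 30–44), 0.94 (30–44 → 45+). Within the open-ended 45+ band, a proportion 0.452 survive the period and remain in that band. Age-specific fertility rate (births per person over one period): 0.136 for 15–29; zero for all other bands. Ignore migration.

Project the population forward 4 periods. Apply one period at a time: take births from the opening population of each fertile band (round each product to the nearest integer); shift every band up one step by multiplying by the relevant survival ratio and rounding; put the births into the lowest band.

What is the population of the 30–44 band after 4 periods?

120

— Period 1 —
Births: 560 × 0.136 = 76
15–29: 1020 × 0.956 = 975
30–44: 560 × 0.948 = 531
45+: 1210 × 0.94 + 620 × 0.452 = 1137 + 280 = 1417
Population now: 0–14=76, 15–29=975, 30–44=531, 45+=1417
— Period 2 —
Births: 975 × 0.136 = 133
15–29: 76 × 0.956 = 73
30–44: 975 × 0.948 = 924
45+: 531 × 0.94 + 1417 × 0.452 = 499 + 640 = 1139
Population now: 0–14=133, 15–29=73, 30–44=924, 45+=1139
— Period 3 —
Births: 73 × 0.136 = 10
15–29: 133 × 0.956 = 127
30–44: 73 × 0.948 = 69
45+: 924 × 0.94 + 1139 × 0.452 = 869 + 515 = 1384
Population now: 0–14=10, 15–29=127, 30–44=69, 45+=1384
— Period 4 —
Births: 127 × 0.136 = 17
15–29: 10 × 0.956 = 10
30–44: 127 × 0.948 = 120
45+: 69 × 0.94 + 1384 × 0.452 = 65 + 626 = 691
Population now: 0–14=17, 15–29=10, 30–44=120, 45+=691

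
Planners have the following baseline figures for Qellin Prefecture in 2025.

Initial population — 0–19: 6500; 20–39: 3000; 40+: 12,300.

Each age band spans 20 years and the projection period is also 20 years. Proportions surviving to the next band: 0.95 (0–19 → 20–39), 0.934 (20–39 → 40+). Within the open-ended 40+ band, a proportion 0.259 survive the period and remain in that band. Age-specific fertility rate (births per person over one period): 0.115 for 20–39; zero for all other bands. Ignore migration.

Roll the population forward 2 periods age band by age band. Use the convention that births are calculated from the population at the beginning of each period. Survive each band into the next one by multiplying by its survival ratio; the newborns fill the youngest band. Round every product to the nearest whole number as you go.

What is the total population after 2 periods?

8356

[period 1]
Births: 3000 * 0.115 = 345
20–39: 6500 * 0.95 = 6175
40+: 3000 * 0.934 + 12300 * 0.259 = 2802 + 3186 = 5988
Giving 345 / 6175 / 5988.
[period 2]
Births: 6175 * 0.115 = 710
20–39: 345 * 0.95 = 328
40+: 6175 * 0.934 + 5988 * 0.259 = 5767 + 1551 = 7318
Giving 710 / 328 / 7318.
Total after period 2: 710 + 328 + 7318 = 8356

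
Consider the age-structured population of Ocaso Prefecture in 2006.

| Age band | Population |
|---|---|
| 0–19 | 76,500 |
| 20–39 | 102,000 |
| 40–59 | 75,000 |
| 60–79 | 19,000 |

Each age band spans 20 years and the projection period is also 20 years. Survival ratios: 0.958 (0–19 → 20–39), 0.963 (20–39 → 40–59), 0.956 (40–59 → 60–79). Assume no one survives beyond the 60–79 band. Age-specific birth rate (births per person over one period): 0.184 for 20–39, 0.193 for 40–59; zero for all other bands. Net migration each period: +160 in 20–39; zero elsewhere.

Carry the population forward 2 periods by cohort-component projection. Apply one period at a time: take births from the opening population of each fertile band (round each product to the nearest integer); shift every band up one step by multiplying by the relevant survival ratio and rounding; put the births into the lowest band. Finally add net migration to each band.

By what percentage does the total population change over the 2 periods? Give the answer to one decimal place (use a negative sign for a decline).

[period 1]
Births: 102000 × 0.184 = 18768  |  75000 × 0.193 = 14475 ⇒ total 33243
20–39: 76500 × 0.958 = 73287
40–59: 102000 × 0.963 = 98226
60–79: 75000 × 0.956 = 71700
Net migration: 20–39 + 160 → 73447
End of period: [33243, 73447, 98226, 71700]
[period 2]
Births: 73447 × 0.184 = 13514  |  98226 × 0.193 = 18958 ⇒ total 32472
20–39: 33243 × 0.958 = 31847
40–59: 73447 × 0.963 = 70729
60–79: 98226 × 0.956 = 93904
Net migration: 20–39 + 160 → 32007
End of period: [32472, 32007, 70729, 93904]
Total: 272500 → 229112; change = -43388; percentage change = -15.9%

-15.9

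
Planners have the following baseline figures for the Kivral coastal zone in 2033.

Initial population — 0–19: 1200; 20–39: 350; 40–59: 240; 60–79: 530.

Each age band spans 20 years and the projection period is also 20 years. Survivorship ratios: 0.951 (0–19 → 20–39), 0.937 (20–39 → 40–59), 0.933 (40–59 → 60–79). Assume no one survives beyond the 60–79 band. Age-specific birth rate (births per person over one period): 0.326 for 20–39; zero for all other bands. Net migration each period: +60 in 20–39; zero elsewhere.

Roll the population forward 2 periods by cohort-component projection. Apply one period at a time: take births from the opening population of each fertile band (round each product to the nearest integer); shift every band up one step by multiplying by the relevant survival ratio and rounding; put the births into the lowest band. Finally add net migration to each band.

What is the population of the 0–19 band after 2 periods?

Period 1:
Births: 350 × 0.326 = 114
20–39: 1200 × 0.951 = 1141
40–59: 350 × 0.937 = 328
60–79: 240 × 0.933 = 224
Net migration: 20–39 + 60 → 1201
→ [114, 1201, 328, 224]
Period 2:
Births: 1201 × 0.326 = 392
20–39: 114 × 0.951 = 108
40–59: 1201 × 0.937 = 1125
60–79: 328 × 0.933 = 306
Net migration: 20–39 + 60 → 168
→ [392, 168, 1125, 306]

392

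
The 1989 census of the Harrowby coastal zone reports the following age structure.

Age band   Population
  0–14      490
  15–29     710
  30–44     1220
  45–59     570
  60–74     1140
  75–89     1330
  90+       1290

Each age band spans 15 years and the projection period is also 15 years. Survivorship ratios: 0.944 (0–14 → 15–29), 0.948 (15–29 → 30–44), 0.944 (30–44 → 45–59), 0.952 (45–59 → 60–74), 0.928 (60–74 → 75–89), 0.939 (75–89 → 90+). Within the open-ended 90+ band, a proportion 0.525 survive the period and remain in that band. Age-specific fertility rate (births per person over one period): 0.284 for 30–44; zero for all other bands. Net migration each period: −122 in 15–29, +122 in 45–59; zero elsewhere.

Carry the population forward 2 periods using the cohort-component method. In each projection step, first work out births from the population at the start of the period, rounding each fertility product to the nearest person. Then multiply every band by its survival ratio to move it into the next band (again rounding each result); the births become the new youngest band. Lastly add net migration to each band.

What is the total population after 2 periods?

Call the bands 1 to 7, youngest first.
Period 1.
Births: 1220 * 0.284 = 346
Band 2: 490 * 0.944 = 463
Band 3: 710 * 0.948 = 673
Band 4: 1220 * 0.944 = 1152
Band 5: 570 * 0.952 = 543
Band 6: 1140 * 0.928 = 1058
Band 7: 1330 * 0.939 + 1290 * 0.525 = 1249 + 677 = 1926
Net migration: Band 2 − 122 → 341; Band 4 + 122 → 1274
→ [346, 341, 673, 1274, 543, 1058, 1926]
Period 2.
Births: 673 * 0.284 = 191
Band 2: 346 * 0.944 = 327
Band 3: 341 * 0.948 = 323
Band 4: 673 * 0.944 = 635
Band 5: 1274 * 0.952 = 1213
Band 6: 543 * 0.928 = 504
Band 7: 1058 * 0.939 + 1926 * 0.525 = 993 + 1011 = 2004
Net migration: Band 2 − 122 → 205; Band 4 + 122 → 757
→ [191, 205, 323, 757, 1213, 504, 2004]
Total after period 2: 191 + 205 + 323 + 757 + 1213 + 504 + 2004 = 5197

5197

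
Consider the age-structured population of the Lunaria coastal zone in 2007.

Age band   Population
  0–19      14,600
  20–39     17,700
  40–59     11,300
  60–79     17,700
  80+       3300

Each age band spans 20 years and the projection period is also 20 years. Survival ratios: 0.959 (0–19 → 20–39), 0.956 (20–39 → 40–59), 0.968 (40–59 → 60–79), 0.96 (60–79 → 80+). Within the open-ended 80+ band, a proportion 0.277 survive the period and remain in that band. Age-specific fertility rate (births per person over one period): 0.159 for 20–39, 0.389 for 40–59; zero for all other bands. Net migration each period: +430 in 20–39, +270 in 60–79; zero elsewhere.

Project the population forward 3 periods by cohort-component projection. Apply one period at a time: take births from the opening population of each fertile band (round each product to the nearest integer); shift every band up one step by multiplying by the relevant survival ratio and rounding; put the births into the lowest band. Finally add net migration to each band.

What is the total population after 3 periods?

56462

Period 1.
Births: 17700 * 0.159 = 2814 ; 11300 * 0.389 = 4396 → 7210
20–39: 14600 * 0.959 = 14001
40–59: 17700 * 0.956 = 16921
60–79: 11300 * 0.968 = 10938
80+: 17700 * 0.96 + 3300 * 0.277 = 16992 + 914 = 17906
Net migration: 20–39 + 430 → 14431; 60–79 + 270 → 11208
End of period: [7210, 14431, 16921, 11208, 17906]
Period 2.
Births: 14431 * 0.159 = 2295 ; 16921 * 0.389 = 6582 → 8877
20–39: 7210 * 0.959 = 6914
40–59: 14431 * 0.956 = 13796
60–79: 16921 * 0.968 = 16380
80+: 11208 * 0.96 + 17906 * 0.277 = 10760 + 4960 = 15720
Net migration: 20–39 + 430 → 7344; 60–79 + 270 → 16650
End of period: [8877, 7344, 13796, 16650, 15720]
Period 3.
Births: 7344 * 0.159 = 1168 ; 13796 * 0.389 = 5367 → 6535
20–39: 8877 * 0.959 = 8513
40–59: 7344 * 0.956 = 7021
60–79: 13796 * 0.968 = 13355
80+: 16650 * 0.96 + 15720 * 0.277 = 15984 + 4354 = 20338
Net migration: 20–39 + 430 → 8943; 60–79 + 270 → 13625
End of period: [6535, 8943, 7021, 13625, 20338]
Total after period 3: 6535 + 8943 + 7021 + 13625 + 20338 = 56462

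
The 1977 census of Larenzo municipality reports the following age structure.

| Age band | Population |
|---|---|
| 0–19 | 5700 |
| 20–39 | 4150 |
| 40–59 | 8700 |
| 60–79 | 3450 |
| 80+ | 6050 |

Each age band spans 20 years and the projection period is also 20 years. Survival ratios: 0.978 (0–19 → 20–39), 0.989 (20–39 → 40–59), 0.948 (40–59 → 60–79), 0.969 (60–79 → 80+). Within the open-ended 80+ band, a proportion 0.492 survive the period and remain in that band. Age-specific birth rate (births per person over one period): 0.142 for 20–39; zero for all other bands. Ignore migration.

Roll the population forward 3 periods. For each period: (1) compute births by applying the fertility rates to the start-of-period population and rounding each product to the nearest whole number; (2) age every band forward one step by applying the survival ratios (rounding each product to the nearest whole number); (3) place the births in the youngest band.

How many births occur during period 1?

589

Call the bands 1 to 5, youngest first.
[period 1]
Births: 4150 × 0.142 = 589
Band 2: 5700 × 0.978 = 5575
Band 3: 4150 × 0.989 = 4104
Band 4: 8700 × 0.948 = 8248
Band 5: 3450 × 0.969 + 6050 × 0.492 = 3343 + 2977 = 6320
→ [589, 5575, 4104, 8248, 6320]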